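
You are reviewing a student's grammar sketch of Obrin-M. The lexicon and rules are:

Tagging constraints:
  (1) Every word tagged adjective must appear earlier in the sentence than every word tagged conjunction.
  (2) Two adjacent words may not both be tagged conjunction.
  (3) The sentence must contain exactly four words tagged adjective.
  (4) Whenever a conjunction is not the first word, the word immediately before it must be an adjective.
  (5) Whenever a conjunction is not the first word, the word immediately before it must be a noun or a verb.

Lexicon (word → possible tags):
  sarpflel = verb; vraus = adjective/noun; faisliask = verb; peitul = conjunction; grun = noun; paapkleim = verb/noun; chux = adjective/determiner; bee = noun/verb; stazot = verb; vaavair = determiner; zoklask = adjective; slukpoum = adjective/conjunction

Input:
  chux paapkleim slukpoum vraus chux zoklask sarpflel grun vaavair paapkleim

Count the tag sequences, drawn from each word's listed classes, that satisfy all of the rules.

12

Candidates per position — 1:chux {adjective,determiner}; 2:paapkleim {verb,noun}; 3:slukpoum {adjective,conjunction}; 4:vraus {adjective,noun}; 5:chux {adjective,determiner}; 6:zoklask {adjective}; 7:sarpflel {verb}; 8:grun {noun}; 9:vaavair {determiner}; 10:paapkleim {verb,noun}.
There are 64 candidate sequences in total.
Checking each against the rules leaves 12 sequences.
Count = 12.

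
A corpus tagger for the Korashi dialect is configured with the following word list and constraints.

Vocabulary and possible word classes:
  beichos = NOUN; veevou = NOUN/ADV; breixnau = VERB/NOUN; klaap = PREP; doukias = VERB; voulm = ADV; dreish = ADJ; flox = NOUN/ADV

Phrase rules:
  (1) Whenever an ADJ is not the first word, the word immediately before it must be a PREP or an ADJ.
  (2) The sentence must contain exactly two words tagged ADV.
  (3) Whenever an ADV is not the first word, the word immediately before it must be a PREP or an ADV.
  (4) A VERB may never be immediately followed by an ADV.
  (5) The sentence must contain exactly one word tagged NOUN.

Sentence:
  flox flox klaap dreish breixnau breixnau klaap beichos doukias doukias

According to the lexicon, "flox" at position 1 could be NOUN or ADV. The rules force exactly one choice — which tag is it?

Candidates per position — 1:flox {NOUN,ADV}; 2:flox {NOUN,ADV}; 3:klaap {PREP}; 4:dreish {ADJ}; 5:breixnau {VERB,NOUN}; 6:breixnau {VERB,NOUN}; 7:klaap {PREP}; 8:beichos {NOUN}; 9:doukias {VERB}; 10:doukias {VERB}.
Word 1 cannot be NOUN — rule 2 would then fail for every completion. It is ADV.
Word 2 cannot be NOUN — rule 2 would then fail for every completion. It is ADV.
Word 5 cannot be NOUN — rule 5 would then fail for every completion. It is VERB.
Word 6 cannot be NOUN — rule 5 would then fail for every completion. It is VERB.
The unique satisfying tagging is: ADV ADV PREP ADJ VERB VERB PREP NOUN VERB VERB.
Checking: rule 1 ok; rule 2 ok; rule 3 ok; rule 4 ok; rule 5 ok.

ADV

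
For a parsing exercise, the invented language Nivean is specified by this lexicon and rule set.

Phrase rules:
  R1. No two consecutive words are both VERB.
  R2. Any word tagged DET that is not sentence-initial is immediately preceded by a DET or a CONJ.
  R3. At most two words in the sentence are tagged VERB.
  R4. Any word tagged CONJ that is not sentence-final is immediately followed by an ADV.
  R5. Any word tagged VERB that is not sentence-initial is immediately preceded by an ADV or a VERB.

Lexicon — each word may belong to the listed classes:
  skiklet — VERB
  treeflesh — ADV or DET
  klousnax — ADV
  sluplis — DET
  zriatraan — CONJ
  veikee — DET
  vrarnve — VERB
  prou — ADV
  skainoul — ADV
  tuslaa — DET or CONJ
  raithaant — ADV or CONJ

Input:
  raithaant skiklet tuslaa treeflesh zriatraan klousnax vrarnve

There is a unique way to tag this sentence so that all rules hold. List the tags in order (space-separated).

ADV VERB CONJ ADV CONJ ADV VERB

Candidates per position — 1:raithaant {ADV,CONJ}; 2:skiklet {VERB}; 3:tuslaa {DET,CONJ}; 4:treeflesh {ADV,DET}; 5:zriatraan {CONJ}; 6:klousnax {ADV}; 7:vrarnve {VERB}.
Word 1 cannot be CONJ — rule 4 would then fail for every completion. It is ADV.
Word 3 cannot be DET — rule 2 would then fail for every completion. It is CONJ.
Word 4 cannot be DET — rule 4 would then fail for every completion. It is ADV.
The unique satisfying tagging is: ADV VERB CONJ ADV CONJ ADV VERB.
Checking: rule 1 holds; rule 2 holds; rule 3 holds; rule 4 holds; rule 5 holds.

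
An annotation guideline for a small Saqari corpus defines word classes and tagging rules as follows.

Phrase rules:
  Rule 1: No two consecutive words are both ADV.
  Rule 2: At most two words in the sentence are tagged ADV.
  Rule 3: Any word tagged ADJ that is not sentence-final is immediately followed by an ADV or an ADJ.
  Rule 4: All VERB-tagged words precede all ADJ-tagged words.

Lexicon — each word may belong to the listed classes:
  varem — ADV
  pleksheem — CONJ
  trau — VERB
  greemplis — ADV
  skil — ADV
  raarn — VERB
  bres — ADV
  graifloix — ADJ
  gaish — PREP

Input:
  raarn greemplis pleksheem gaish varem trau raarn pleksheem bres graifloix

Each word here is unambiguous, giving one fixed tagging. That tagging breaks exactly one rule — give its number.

Fixed tagging: VERB ADV CONJ PREP ADV VERB VERB CONJ ADV ADJ.
Rule check: R1 ok, R2 fails, R3 ok, R4 ok.
Only rule 2 fails.

2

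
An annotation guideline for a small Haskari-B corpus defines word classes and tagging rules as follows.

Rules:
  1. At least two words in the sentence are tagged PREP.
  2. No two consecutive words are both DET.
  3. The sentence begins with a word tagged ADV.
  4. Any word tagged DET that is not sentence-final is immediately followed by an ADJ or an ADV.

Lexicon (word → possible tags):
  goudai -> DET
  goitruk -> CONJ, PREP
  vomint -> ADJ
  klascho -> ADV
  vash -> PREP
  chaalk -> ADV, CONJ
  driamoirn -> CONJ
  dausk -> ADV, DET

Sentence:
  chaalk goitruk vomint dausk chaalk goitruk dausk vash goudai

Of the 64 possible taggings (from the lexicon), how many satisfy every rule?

9

Candidates per position — 1:chaalk {ADV,CONJ}; 2:goitruk {CONJ,PREP}; 3:vomint {ADJ}; 4:dausk {ADV,DET}; 5:chaalk {ADV,CONJ}; 6:goitruk {CONJ,PREP}; 7:dausk {ADV,DET}; 8:vash {PREP}; 9:goudai {DET}.
There are 64 candidate sequences in total.
Checking each against the rules leaves 9 sequences.
Count = 9.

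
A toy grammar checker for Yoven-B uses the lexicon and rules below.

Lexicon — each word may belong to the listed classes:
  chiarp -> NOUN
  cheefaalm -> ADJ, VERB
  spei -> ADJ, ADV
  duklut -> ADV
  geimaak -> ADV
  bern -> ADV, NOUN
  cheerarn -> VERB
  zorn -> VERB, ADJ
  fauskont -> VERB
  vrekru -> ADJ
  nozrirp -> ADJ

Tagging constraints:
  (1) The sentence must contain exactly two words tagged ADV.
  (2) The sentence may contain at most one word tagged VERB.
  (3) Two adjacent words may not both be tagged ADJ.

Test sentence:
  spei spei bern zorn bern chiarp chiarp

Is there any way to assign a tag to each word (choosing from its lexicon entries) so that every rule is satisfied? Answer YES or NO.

Candidates per position — 1:spei {ADJ,ADV}; 2:spei {ADJ,ADV}; 3:bern {ADV,NOUN}; 4:zorn {VERB,ADJ}; 5:bern {ADV,NOUN}; 6:chiarp {NOUN}; 7:chiarp {NOUN}.
One satisfying assignment: ADV ADJ ADV VERB NOUN NOUN NOUN.
Checking: rule 1 ✓; rule 2 ✓; rule 3 ✓.

YES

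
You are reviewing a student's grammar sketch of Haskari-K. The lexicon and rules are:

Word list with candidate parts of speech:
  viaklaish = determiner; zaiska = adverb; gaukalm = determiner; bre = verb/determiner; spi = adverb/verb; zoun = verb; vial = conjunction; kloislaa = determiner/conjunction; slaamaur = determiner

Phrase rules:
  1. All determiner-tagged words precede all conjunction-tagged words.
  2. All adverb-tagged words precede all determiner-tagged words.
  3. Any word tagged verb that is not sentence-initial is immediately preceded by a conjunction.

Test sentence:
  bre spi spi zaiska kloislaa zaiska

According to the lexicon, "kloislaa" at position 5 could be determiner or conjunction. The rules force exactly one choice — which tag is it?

Candidates per position — 1:bre {verb,determiner}; 2:spi {adverb,verb}; 3:spi {adverb,verb}; 4:zaiska {adverb}; 5:kloislaa {determiner,conjunction}; 6:zaiska {adverb}.
Word 1 cannot be determiner — rule 2 would then fail for every completion. It is verb.
Word 2 cannot be verb — rule 3 would then fail for every completion. It is adverb.
Word 3 cannot be verb — rule 3 would then fail for every completion. It is adverb.
Word 5 cannot be determiner — rule 2 would then fail for every completion. It is conjunction.
So the tagging must be: verb adverb adverb adverb conjunction adverb.
Checking: rule 1 ok; rule 2 ok; rule 3 ok.

conjunction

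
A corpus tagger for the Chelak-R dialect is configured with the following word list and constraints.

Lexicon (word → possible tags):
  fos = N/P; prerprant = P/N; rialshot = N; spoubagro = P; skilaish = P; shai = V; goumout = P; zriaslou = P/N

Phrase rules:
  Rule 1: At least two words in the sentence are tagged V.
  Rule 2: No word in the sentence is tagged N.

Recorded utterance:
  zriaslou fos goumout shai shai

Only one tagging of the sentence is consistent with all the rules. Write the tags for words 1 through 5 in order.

P P P V V

Candidates per position — 1:zriaslou {P,N}; 2:fos {N,P}; 3:goumout {P}; 4:shai {V}; 5:shai {V}.
Word 1 cannot be N — rule 2 would then fail for every completion. It is P.
Word 2 cannot be N — rule 2 would then fail for every completion. It is P.
That leaves exactly one tagging: P P P V V.
Check: rule 1 ok; rule 2 ok.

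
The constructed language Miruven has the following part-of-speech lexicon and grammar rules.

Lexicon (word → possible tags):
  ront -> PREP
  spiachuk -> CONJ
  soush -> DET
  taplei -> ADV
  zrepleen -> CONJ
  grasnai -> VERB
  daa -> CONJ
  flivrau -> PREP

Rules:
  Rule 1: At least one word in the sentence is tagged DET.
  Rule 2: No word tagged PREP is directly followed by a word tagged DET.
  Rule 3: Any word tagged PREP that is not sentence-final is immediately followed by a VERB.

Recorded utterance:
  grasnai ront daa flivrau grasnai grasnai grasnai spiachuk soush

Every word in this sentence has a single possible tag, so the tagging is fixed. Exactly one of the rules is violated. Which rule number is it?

Fixed tagging: VERB PREP CONJ PREP VERB VERB VERB CONJ DET.
Rule check: R1 pass, R2 pass, R3 fail.
Only rule 3 fails.

3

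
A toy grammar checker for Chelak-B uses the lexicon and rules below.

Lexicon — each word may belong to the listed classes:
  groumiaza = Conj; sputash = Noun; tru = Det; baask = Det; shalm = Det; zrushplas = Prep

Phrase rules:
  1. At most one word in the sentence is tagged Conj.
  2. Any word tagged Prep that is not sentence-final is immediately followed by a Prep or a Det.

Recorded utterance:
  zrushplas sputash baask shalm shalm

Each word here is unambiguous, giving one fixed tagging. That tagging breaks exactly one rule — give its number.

2

Fixed tagging: Prep Noun Det Det Det.
Applying the rules: R1 ✓, R2 ✗.
Only rule 2 fails.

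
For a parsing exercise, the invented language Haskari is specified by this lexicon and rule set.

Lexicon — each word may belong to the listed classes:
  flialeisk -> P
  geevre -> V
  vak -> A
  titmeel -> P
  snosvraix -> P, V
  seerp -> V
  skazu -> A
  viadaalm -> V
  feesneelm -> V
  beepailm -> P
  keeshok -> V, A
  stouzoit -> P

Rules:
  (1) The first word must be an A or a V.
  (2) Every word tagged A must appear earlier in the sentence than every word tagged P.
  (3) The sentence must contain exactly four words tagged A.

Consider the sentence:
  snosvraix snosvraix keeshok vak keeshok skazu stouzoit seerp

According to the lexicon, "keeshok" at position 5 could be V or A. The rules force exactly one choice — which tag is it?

A

Candidates per position — 1:snosvraix {P,V}; 2:snosvraix {P,V}; 3:keeshok {V,A}; 4:vak {A}; 5:keeshok {V,A}; 6:skazu {A}; 7:stouzoit {P}; 8:seerp {V}.
Position 1: P is ruled out by rule 1; that leaves V.
Position 2: P is ruled out by rule 2; that leaves V.
Position 3: V is ruled out by rule 3; that leaves A.
Position 5: V is ruled out by rule 3; that leaves A.
The unique satisfying tagging is: V V A A A A P V.
Verifying each rule — rule 1 satisfied; rule 2 satisfied; rule 3 satisfied.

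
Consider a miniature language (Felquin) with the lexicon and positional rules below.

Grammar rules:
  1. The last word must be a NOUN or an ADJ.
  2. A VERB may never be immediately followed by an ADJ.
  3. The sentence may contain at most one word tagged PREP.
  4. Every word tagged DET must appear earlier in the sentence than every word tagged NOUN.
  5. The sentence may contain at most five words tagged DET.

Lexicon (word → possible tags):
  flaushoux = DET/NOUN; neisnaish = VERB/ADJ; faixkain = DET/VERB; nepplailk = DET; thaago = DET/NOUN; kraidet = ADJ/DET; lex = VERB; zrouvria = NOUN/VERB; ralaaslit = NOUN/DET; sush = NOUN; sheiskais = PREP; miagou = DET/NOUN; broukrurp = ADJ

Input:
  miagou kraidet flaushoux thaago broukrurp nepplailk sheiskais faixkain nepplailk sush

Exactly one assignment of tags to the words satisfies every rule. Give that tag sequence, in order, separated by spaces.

DET ADJ DET DET ADJ DET PREP VERB DET NOUN

Candidates per position — 1:miagou {DET,NOUN}; 2:kraidet {ADJ,DET}; 3:flaushoux {DET,NOUN}; 4:thaago {DET,NOUN}; 5:broukrurp {ADJ}; 6:nepplailk {DET}; 7:sheiskais {PREP}; 8:faixkain {DET,VERB}; 9:nepplailk {DET}; 10:sush {NOUN}.
At position 1, choosing NOUN makes rule 4 impossible to satisfy; hence DET.
At position 3, choosing NOUN makes rule 4 impossible to satisfy; hence DET.
At position 4, choosing NOUN makes rule 4 impossible to satisfy; hence DET.
At position 8, choosing DET makes rule 5 impossible to satisfy; hence VERB.
At position 2, choosing DET makes rule 5 impossible to satisfy; hence ADJ.
So the tagging must be: DET ADJ DET DET ADJ DET PREP VERB DET NOUN.
Rule-by-rule: rule 1 satisfied; rule 2 satisfied; rule 3 satisfied; rule 4 satisfied; rule 5 satisfied.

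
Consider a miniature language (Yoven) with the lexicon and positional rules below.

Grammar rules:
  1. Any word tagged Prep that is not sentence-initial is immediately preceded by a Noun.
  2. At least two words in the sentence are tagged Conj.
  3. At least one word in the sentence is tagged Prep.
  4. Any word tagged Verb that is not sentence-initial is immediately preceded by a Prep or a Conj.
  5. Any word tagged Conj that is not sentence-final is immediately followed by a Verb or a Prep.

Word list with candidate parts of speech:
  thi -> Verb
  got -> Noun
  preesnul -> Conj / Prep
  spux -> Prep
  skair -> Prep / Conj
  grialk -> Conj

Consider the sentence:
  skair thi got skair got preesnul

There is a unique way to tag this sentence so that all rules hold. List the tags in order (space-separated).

Conj Verb Noun Prep Noun Conj

Candidates per position — 1:skair {Prep,Conj}; 2:thi {Verb}; 3:got {Noun}; 4:skair {Prep,Conj}; 5:got {Noun}; 6:preesnul {Conj,Prep}.
At position 4, choosing Conj makes rule 5 impossible to satisfy; hence Prep.
At position 6, choosing Prep makes rule 2 impossible to satisfy; hence Conj.
At position 1, choosing Prep makes rule 2 impossible to satisfy; hence Conj.
The only consistent sequence is: Conj Verb Noun Prep Noun Conj.
Verifying each rule — rule 1 ✓; rule 2 ✓; rule 3 ✓; rule 4 ✓; rule 5 ✓.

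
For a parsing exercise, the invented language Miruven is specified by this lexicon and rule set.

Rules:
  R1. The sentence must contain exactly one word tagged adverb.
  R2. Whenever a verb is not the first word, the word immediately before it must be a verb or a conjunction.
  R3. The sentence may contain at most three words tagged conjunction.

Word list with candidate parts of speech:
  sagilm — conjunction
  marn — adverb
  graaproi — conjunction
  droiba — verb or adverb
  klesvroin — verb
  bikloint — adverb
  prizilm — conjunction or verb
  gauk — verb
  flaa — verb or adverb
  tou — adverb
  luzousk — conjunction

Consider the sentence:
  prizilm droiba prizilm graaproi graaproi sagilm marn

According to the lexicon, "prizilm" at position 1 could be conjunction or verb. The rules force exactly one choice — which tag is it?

verb

Candidates per position — 1:prizilm {conjunction,verb}; 2:droiba {verb,adverb}; 3:prizilm {conjunction,verb}; 4:graaproi {conjunction}; 5:graaproi {conjunction}; 6:sagilm {conjunction}; 7:marn {adverb}.
At position 1, choosing conjunction makes rule 3 impossible to satisfy; hence verb.
At position 2, choosing adverb makes rule 1 impossible to satisfy; hence verb.
At position 3, choosing conjunction makes rule 3 impossible to satisfy; hence verb.
The only consistent sequence is: verb verb verb conjunction conjunction conjunction adverb.
Rule-by-rule: rule 1 holds; rule 2 holds; rule 3 holds.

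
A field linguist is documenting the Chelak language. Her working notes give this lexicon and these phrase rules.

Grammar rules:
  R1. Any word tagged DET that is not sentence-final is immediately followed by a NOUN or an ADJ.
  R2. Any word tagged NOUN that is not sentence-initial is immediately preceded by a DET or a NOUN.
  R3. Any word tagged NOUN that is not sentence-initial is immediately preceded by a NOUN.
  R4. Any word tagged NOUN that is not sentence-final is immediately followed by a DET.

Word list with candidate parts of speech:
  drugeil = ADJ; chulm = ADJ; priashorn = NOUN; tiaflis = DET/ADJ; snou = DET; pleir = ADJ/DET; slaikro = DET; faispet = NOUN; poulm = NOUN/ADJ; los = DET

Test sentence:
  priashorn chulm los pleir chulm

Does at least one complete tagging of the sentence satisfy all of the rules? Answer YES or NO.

NO

Candidates per position — 1:priashorn {NOUN}; 2:chulm {ADJ}; 3:los {DET}; 4:pleir {ADJ,DET}; 5:chulm {ADJ}.
Rule 4 cannot be satisfied by any choice of tags from the lexicon.
So there is no consistent tagging.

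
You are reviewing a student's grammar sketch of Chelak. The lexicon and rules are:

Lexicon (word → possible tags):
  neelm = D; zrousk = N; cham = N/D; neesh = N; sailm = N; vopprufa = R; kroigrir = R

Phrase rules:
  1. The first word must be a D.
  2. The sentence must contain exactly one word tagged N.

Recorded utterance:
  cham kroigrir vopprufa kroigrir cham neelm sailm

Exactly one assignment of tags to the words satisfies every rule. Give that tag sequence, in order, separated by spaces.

D R R R D D N

Candidates per position — 1:cham {N,D}; 2:kroigrir {R}; 3:vopprufa {R}; 4:kroigrir {R}; 5:cham {N,D}; 6:neelm {D}; 7:sailm {N}.
If word 1 were N, no tagging could satisfy rule 1; so word 1 is D.
If word 5 were N, no tagging could satisfy rule 2; so word 5 is D.
The only consistent sequence is: D R R R D D N.
Rule-by-rule: rule 1 holds; rule 2 holds.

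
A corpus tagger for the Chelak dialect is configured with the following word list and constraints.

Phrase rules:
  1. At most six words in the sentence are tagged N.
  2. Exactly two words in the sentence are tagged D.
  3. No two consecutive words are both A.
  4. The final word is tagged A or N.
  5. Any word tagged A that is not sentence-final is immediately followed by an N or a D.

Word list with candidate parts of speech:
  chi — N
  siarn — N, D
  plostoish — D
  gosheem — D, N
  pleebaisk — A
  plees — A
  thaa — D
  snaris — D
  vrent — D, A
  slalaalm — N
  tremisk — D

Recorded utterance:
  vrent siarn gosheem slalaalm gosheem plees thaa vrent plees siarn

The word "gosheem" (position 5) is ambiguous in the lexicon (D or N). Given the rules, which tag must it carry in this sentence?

Candidates per position — 1:vrent {D,A}; 2:siarn {N,D}; 3:gosheem {D,N}; 4:slalaalm {N}; 5:gosheem {D,N}; 6:plees {A}; 7:thaa {D}; 8:vrent {D,A}; 9:plees {A}; 10:siarn {N,D}.
Position 8: tagging it A would leave rule 3 unsatisfiable, so it must be D.
Position 10: tagging it D would leave rule 2 unsatisfiable, so it must be N.
Position 1: tagging it D would leave rule 2 unsatisfiable, so it must be A.
Position 2: tagging it D would leave rule 2 unsatisfiable, so it must be N.
Position 3: tagging it D would leave rule 2 unsatisfiable, so it must be N.
Position 5: tagging it D would leave rule 2 unsatisfiable, so it must be N.
The only consistent sequence is: A N N N N A D D A N.
Checking: rule 1 holds; rule 2 holds; rule 3 holds; rule 4 holds; rule 5 holds.

N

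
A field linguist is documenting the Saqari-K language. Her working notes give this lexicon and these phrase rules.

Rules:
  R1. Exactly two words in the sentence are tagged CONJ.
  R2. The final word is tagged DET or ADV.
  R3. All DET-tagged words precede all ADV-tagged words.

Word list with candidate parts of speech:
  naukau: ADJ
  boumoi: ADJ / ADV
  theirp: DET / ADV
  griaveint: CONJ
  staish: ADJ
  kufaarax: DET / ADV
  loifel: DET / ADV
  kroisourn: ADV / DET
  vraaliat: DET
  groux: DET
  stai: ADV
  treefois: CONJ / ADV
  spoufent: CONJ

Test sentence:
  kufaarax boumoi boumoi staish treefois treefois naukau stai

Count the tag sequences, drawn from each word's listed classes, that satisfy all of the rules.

Candidates per position — 1:kufaarax {DET,ADV}; 2:boumoi {ADJ,ADV}; 3:boumoi {ADJ,ADV}; 4:staish {ADJ}; 5:treefois {CONJ,ADV}; 6:treefois {CONJ,ADV}; 7:naukau {ADJ}; 8:stai {ADV}.
There are 32 candidate sequences in total.
Checking each against the rules leaves 8 sequences.
Count = 8.

8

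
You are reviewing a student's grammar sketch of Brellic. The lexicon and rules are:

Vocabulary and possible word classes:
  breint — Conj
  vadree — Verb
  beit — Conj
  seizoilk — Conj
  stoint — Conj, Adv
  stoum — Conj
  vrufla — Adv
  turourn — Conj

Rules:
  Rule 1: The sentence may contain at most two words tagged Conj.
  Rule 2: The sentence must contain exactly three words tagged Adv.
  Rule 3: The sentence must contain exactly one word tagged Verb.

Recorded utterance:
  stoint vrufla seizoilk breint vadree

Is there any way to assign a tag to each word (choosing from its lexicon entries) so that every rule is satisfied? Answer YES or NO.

Candidates per position — 1:stoint {Conj,Adv}; 2:vrufla {Adv}; 3:seizoilk {Conj}; 4:breint {Conj}; 5:vadree {Verb}.
Rule 2 cannot be satisfied by any choice of tags from the lexicon.
So there is no consistent tagging.

NO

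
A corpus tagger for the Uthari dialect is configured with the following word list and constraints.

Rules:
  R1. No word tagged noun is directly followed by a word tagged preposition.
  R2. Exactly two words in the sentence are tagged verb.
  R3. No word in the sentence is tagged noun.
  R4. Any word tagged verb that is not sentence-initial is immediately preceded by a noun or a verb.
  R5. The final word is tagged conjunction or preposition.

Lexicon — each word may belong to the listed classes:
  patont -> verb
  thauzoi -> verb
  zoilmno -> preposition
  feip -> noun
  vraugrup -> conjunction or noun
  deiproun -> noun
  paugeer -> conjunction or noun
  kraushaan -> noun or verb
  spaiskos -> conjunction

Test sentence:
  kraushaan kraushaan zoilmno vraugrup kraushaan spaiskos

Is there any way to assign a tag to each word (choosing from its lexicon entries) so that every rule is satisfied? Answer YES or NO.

NO

Candidates per position — 1:kraushaan {noun,verb}; 2:kraushaan {noun,verb}; 3:zoilmno {preposition}; 4:vraugrup {conjunction,noun}; 5:kraushaan {noun,verb}; 6:spaiskos {conjunction}.
Every candidate sequence violates at least one rule; no consistent tagging exists.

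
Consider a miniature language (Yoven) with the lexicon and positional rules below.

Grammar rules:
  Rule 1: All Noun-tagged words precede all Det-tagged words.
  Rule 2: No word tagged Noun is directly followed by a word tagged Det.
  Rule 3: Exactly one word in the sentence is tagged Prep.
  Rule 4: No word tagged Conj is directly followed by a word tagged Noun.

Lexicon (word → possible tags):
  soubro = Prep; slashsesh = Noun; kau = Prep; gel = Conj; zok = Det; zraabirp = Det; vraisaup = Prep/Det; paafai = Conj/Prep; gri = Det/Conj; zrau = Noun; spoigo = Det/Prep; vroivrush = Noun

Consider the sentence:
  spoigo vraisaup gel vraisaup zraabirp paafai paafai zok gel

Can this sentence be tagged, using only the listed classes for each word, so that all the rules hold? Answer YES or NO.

YES

Candidates per position — 1:spoigo {Det,Prep}; 2:vraisaup {Prep,Det}; 3:gel {Conj}; 4:vraisaup {Prep,Det}; 5:zraabirp {Det}; 6:paafai {Conj,Prep}; 7:paafai {Conj,Prep}; 8:zok {Det}; 9:gel {Conj}.
One satisfying assignment: Prep Det Conj Det Det Conj Conj Det Conj.
Check: rule 1 satisfied; rule 2 satisfied; rule 3 satisfied; rule 4 satisfied.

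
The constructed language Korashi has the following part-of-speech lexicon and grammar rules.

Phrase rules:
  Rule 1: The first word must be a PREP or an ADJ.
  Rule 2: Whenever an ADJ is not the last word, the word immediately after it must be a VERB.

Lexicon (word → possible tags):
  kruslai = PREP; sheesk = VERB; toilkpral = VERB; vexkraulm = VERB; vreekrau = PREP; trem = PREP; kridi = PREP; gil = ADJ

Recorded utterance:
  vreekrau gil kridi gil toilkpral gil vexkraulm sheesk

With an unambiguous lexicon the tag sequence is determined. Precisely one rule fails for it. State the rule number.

2

Fixed tagging: PREP ADJ PREP ADJ VERB ADJ VERB VERB.
Applying the rules: R1 ✓, R2 ✗.
Only rule 2 fails.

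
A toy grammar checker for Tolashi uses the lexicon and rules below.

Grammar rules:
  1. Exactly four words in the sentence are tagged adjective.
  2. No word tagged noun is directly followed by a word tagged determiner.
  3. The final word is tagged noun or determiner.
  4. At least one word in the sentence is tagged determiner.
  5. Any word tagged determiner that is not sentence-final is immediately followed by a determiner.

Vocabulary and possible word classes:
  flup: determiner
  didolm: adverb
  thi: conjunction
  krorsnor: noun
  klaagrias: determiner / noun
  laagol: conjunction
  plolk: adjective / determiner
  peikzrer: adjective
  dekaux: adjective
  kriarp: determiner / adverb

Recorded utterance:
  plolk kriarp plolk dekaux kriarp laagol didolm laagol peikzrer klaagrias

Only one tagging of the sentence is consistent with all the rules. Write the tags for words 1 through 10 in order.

Candidates per position — 1:plolk {adjective,determiner}; 2:kriarp {determiner,adverb}; 3:plolk {adjective,determiner}; 4:dekaux {adjective}; 5:kriarp {determiner,adverb}; 6:laagol {conjunction}; 7:didolm {adverb}; 8:laagol {conjunction}; 9:peikzrer {adjective}; 10:klaagrias {determiner,noun}.
Position 1: determiner is ruled out by rule 1; that leaves adjective.
Position 2: determiner is ruled out by rule 5; that leaves adverb.
Position 3: determiner is ruled out by rule 1; that leaves adjective.
Position 5: determiner is ruled out by rule 5; that leaves adverb.
Position 10: noun is ruled out by rule 4; that leaves determiner.
The unique satisfying tagging is: adjective adverb adjective adjective adverb conjunction adverb conjunction adjective determiner.
Rule-by-rule: rule 1 ✓; rule 2 ✓; rule 3 ✓; rule 4 ✓; rule 5 ✓.

adjective adverb adjective adjective adverb conjunction adverb conjunction adjective determiner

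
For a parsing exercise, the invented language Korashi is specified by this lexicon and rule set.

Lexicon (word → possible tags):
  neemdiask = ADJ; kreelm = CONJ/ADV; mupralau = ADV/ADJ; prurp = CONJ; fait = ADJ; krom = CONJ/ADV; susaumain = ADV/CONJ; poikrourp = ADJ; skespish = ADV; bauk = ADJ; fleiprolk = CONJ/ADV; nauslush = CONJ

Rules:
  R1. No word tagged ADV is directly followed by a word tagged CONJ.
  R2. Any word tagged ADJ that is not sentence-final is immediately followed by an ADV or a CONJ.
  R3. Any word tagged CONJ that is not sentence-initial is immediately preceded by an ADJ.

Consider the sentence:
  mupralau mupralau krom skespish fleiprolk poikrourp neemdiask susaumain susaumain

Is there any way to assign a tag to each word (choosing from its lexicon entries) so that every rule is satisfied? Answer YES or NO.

NO

Candidates per position — 1:mupralau {ADV,ADJ}; 2:mupralau {ADV,ADJ}; 3:krom {CONJ,ADV}; 4:skespish {ADV}; 5:fleiprolk {CONJ,ADV}; 6:poikrourp {ADJ}; 7:neemdiask {ADJ}; 8:susaumain {ADV,CONJ}; 9:susaumain {ADV,CONJ}.
Rule 2 cannot be satisfied by any choice of tags from the lexicon.
So there is no consistent tagging.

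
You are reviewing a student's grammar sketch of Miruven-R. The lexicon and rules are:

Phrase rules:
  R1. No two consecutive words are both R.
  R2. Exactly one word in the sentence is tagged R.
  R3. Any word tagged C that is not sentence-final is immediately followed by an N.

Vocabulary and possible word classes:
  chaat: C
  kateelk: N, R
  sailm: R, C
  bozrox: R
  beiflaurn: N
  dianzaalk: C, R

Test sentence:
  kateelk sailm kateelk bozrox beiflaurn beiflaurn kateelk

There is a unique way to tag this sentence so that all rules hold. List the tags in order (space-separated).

N C N R N N N

Candidates per position — 1:kateelk {N,R}; 2:sailm {R,C}; 3:kateelk {N,R}; 4:bozrox {R}; 5:beiflaurn {N}; 6:beiflaurn {N}; 7:kateelk {N,R}.
Word 1 cannot be R — rule 2 would then fail for every completion. It is N.
Word 2 cannot be R — rule 2 would then fail for every completion. It is C.
Word 3 cannot be R — rule 1 would then fail for every completion. It is N.
Word 7 cannot be R — rule 2 would then fail for every completion. It is N.
So the tagging must be: N C N R N N N.
Check: rule 1 ✓; rule 2 ✓; rule 3 ✓.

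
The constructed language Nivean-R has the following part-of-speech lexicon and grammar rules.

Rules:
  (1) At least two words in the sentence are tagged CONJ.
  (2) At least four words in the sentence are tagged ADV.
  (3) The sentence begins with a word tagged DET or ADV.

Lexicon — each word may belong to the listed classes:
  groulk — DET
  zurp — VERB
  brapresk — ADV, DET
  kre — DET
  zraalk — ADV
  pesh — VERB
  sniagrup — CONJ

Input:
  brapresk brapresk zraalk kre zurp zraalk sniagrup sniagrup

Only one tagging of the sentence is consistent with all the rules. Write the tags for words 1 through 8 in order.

ADV ADV ADV DET VERB ADV CONJ CONJ

Candidates per position — 1:brapresk {ADV,DET}; 2:brapresk {ADV,DET}; 3:zraalk {ADV}; 4:kre {DET}; 5:zurp {VERB}; 6:zraalk {ADV}; 7:sniagrup {CONJ}; 8:sniagrup {CONJ}.
At position 1, choosing DET makes rule 2 impossible to satisfy; hence ADV.
At position 2, choosing DET makes rule 2 impossible to satisfy; hence ADV.
That leaves exactly one tagging: ADV ADV ADV DET VERB ADV CONJ CONJ.
Checking: rule 1 ok; rule 2 ok; rule 3 ok.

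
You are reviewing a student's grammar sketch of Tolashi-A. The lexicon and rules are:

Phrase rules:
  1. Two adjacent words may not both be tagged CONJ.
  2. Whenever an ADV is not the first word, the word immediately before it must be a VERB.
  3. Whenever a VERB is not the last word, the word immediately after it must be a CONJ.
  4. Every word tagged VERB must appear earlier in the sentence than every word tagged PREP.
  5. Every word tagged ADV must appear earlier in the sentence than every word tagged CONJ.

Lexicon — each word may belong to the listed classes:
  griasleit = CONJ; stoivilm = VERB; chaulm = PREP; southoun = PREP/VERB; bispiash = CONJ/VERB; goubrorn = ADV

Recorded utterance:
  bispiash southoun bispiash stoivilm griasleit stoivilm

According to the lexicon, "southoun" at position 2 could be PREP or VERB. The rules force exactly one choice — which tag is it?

VERB

Candidates per position — 1:bispiash {CONJ,VERB}; 2:southoun {PREP,VERB}; 3:bispiash {CONJ,VERB}; 4:stoivilm {VERB}; 5:griasleit {CONJ}; 6:stoivilm {VERB}.
At position 1, choosing VERB makes rule 3 impossible to satisfy; hence CONJ.
At position 2, choosing PREP makes rule 4 impossible to satisfy; hence VERB.
At position 3, choosing VERB makes rule 3 impossible to satisfy; hence CONJ.
So the tagging must be: CONJ VERB CONJ VERB CONJ VERB.
Verifying each rule — rule 1 ✓; rule 2 ✓; rule 3 ✓; rule 4 ✓; rule 5 ✓.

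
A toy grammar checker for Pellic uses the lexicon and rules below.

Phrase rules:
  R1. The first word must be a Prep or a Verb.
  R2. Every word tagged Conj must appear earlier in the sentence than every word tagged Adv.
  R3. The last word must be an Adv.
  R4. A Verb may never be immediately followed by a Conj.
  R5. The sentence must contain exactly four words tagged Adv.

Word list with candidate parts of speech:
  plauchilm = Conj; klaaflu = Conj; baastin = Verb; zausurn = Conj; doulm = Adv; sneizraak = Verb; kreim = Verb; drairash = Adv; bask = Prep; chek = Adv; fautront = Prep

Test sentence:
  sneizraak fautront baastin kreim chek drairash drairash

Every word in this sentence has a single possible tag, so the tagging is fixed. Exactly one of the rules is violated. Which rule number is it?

Fixed tagging: Verb Prep Verb Verb Adv Adv Adv.
Checking each rule: R1 ✓, R2 ✓, R3 ✓, R4 ✓, R5 ✗.
Only rule 5 fails.

5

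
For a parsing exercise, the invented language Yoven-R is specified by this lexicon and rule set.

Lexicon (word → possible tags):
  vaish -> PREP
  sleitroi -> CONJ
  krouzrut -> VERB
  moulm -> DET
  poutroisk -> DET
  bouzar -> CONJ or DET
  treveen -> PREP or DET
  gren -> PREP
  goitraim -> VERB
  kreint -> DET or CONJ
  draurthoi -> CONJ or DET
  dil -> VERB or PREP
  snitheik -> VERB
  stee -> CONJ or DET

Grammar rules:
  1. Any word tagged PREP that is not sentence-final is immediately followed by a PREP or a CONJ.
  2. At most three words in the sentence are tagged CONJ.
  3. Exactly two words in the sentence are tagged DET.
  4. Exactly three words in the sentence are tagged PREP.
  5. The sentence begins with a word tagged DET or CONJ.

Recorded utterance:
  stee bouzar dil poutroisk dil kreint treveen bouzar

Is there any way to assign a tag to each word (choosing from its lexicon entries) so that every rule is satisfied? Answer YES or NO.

Candidates per position — 1:stee {CONJ,DET}; 2:bouzar {CONJ,DET}; 3:dil {VERB,PREP}; 4:poutroisk {DET}; 5:dil {VERB,PREP}; 6:kreint {DET,CONJ}; 7:treveen {PREP,DET}; 8:bouzar {CONJ,DET}.
Every candidate sequence violates at least one rule; no consistent tagging exists.

NO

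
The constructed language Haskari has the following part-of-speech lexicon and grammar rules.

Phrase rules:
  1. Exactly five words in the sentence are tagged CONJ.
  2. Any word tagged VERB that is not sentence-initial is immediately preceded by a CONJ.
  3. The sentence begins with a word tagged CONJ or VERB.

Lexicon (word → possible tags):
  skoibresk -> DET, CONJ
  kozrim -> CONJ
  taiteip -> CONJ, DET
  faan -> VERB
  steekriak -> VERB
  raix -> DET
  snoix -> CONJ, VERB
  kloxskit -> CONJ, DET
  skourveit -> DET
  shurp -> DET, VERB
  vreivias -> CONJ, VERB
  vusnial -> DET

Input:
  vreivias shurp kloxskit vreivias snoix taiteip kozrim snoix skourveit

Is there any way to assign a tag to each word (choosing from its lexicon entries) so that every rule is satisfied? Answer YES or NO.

Candidates per position — 1:vreivias {CONJ,VERB}; 2:shurp {DET,VERB}; 3:kloxskit {CONJ,DET}; 4:vreivias {CONJ,VERB}; 5:snoix {CONJ,VERB}; 6:taiteip {CONJ,DET}; 7:kozrim {CONJ}; 8:snoix {CONJ,VERB}; 9:skourveit {DET}.
One satisfying assignment: VERB DET CONJ CONJ CONJ CONJ CONJ VERB DET.
Verifying each rule — rule 1 ✓; rule 2 ✓; rule 3 ✓.

YES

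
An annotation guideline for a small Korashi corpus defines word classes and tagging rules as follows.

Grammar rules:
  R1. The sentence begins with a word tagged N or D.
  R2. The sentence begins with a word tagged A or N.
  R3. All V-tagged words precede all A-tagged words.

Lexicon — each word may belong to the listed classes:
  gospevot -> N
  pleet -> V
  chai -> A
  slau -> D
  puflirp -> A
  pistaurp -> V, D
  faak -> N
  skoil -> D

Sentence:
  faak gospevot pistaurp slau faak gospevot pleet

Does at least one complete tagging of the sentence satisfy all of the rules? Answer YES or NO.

Candidates per position — 1:faak {N}; 2:gospevot {N}; 3:pistaurp {V,D}; 4:slau {D}; 5:faak {N}; 6:gospevot {N}; 7:pleet {V}.
One satisfying assignment: N N V D N N V.
Checking: rule 1 ok; rule 2 ok; rule 3 ok.

YES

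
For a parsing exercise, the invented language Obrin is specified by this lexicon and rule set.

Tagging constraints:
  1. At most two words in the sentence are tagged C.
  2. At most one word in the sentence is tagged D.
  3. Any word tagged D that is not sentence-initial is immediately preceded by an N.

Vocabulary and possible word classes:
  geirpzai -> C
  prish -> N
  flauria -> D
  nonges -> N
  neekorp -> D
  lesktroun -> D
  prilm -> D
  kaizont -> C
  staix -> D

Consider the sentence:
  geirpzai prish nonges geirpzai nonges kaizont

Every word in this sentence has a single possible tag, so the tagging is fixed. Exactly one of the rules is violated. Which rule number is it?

Fixed tagging: C N N C N C.
Checking each rule: R1 fails, R2 ok, R3 ok.
Only rule 1 fails.

1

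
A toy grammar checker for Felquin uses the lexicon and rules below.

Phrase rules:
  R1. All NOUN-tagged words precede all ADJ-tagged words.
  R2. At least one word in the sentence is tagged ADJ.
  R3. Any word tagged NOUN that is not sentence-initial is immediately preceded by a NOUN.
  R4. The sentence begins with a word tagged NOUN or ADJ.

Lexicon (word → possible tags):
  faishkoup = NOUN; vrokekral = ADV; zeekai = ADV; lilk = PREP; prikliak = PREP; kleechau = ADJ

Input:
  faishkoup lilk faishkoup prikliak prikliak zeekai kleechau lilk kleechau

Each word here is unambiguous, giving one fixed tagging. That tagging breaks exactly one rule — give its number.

3

Fixed tagging: NOUN PREP NOUN PREP PREP ADV ADJ PREP ADJ.
Applying the rules: R1 ok, R2 ok, R3 fails, R4 ok.
Only rule 3 fails.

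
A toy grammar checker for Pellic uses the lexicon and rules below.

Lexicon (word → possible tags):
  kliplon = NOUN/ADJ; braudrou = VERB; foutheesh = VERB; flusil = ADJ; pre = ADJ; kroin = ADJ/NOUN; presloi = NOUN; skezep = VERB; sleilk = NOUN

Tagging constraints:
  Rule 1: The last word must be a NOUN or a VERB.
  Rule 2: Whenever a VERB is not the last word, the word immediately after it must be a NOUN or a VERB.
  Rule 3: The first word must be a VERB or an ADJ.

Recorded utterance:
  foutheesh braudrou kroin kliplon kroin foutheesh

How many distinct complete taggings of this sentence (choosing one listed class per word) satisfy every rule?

4

Candidates per position — 1:foutheesh {VERB}; 2:braudrou {VERB}; 3:kroin {ADJ,NOUN}; 4:kliplon {NOUN,ADJ}; 5:kroin {ADJ,NOUN}; 6:foutheesh {VERB}.
There are 8 candidate sequences in total.
The sequences that satisfy every rule: VERB VERB NOUN NOUN ADJ VERB; VERB VERB NOUN NOUN NOUN VERB; VERB VERB NOUN ADJ ADJ VERB; VERB VERB NOUN ADJ NOUN VERB.
Count = 4.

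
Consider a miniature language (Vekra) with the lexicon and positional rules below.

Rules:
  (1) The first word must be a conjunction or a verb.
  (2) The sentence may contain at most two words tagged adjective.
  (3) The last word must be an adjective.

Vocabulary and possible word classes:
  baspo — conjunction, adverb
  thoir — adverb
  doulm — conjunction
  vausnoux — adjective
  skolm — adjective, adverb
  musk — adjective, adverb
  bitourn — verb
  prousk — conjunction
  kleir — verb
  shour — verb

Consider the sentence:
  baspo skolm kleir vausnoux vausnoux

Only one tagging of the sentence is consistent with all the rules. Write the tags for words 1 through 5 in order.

conjunction adverb verb adjective adjective

Candidates per position — 1:baspo {conjunction,adverb}; 2:skolm {adjective,adverb}; 3:kleir {verb}; 4:vausnoux {adjective}; 5:vausnoux {adjective}.
Position 1: tagging it adverb would leave rule 1 unsatisfiable, so it must be conjunction.
Position 2: tagging it adjective would leave rule 2 unsatisfiable, so it must be adverb.
That leaves exactly one tagging: conjunction adverb verb adjective adjective.
Checking: rule 1 ✓; rule 2 ✓; rule 3 ✓.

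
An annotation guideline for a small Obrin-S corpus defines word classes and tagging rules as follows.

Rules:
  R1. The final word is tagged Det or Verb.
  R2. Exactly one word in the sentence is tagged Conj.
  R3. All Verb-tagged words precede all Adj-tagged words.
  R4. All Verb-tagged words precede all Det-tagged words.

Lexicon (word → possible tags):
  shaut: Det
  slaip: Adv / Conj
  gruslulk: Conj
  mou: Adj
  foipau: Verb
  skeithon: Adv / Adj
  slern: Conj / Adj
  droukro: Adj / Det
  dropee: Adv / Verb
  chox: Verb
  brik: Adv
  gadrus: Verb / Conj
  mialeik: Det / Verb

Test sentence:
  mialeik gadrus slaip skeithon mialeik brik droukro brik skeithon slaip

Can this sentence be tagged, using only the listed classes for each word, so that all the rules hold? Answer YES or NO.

Candidates per position — 1:mialeik {Det,Verb}; 2:gadrus {Verb,Conj}; 3:slaip {Adv,Conj}; 4:skeithon {Adv,Adj}; 5:mialeik {Det,Verb}; 6:brik {Adv}; 7:droukro {Adj,Det}; 8:brik {Adv}; 9:skeithon {Adv,Adj}; 10:slaip {Adv,Conj}.
Rule 1 cannot be satisfied by any choice of tags from the lexicon.
So there is no consistent tagging.

NO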